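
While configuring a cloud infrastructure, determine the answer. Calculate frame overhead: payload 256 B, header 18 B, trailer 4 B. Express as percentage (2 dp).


Given: payload = 256 B, header = 18 B, trailer = 4 B
Overhead bytes = header + trailer = 18 + 4 = 22
Total frame = payload + overhead = 256 + 22 = 278
Overhead % = 22 / 278 * 100 = 7.9137% -> 7.91% (2 dp)

7.91


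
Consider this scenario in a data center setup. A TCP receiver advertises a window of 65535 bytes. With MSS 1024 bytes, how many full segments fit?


Given: RWND = 65535 bytes, MSS = 1024 bytes
Full segments = floor(RWND / MSS)
Full segments = floor(65535 / 1024)
Full segments = floor(63.999) = 63

63


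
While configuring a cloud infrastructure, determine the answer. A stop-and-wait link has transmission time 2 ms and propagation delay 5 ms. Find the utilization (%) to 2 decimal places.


Given: Ttrans = 2 ms, Tprop = 5 ms
RTT = 2 * Tprop = 2 * 5 = 10 ms
U = Ttrans / (Ttrans + RTT)
U = 2 / (2 + 10)
U = 2 / 12 = 0.166667
U% = 16.67%

16.67


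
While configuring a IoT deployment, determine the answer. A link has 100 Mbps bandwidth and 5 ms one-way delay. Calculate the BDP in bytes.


Given: bandwidth = 100 Mbps, delay = 5 ms
BDP in bits = 100 * 10^6 * 5 / 1000
BDP in bits = 500000
BDP in bytes = 500000 / 8 = 62500

62500


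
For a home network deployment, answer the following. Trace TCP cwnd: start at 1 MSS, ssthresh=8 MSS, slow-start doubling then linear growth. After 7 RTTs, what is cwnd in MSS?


RTT 0: cwnd = 1 MSS (initial)
RTT 1: cwnd = 2 MSS (slow start, doubled)
RTT 2: cwnd = 4 MSS (slow start, doubled)
RTT 3: cwnd = 8 MSS (slow start, doubled)
RTT 4: cwnd = 9 MSS (congestion avoidance, +1)
RTT 5: cwnd = 10 MSS (congestion avoidance, +1)
RTT 6: cwnd = 11 MSS (congestion avoidance, +1)
RTT 7: cwnd = 12 MSS (congestion avoidance, +1)

12


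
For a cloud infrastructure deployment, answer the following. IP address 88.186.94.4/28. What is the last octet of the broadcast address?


Given: IP = 88.186.94.4, prefix = /28
Host bits = 32 - 28 = 4
Network last octet = 4 AND mask = 0
Host part size = 2^4 - 1 = 15
Broadcast last octet = 0 OR 15 = 15

15


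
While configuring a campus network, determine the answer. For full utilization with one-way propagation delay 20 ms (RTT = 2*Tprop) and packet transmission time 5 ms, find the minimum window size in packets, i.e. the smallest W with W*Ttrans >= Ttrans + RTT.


Given: Ttrans = 5 ms, RTT = 40 ms (= 2 * Tprop, Tprop = 20 ms)
Time until first ACK returns = Ttrans + RTT = 5 + 40 = 45 ms
Need W * Ttrans >= Ttrans + RTT  ->  W >= (Ttrans + RTT) / Ttrans
(Ttrans + RTT) / Ttrans = 45 / 5 = 9
W_min = ceil(9) = 9

9


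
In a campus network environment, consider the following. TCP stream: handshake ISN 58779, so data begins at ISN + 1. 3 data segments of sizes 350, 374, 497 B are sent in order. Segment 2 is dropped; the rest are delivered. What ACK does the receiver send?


SYN uses sequence number 58779; first data byte = ISN + 1 = 58780.
Segment 1: SEQ = 58780, len = 350 B, covers [58780, 59129]
Segment 2: SEQ = 59130, len = 374 B, covers [59130, 59503] [LOST]
Segment 3: SEQ = 59504, len = 497 B, covers [59504, 60000]
In-order data received: bytes [58780, 59129] (segments 1..1).
Segment 2 missing -> gap begins at byte 59130; later segments buffered out of order.
Cumulative ACK = next expected in-order byte = 58780 + 350 = 59130

59130


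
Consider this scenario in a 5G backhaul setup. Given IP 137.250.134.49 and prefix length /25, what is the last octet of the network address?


Given: IP = 137.250.134.49, prefix = /25
Subnet mask = 255.255.255.128
Last octet of IP: 49
Last octet of mask: 128
Network last octet = 49 AND 128 = 0

0


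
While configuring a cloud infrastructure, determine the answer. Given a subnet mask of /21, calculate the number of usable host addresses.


Given: subnet mask /21
Host bits = 32 - 21 = 11
Total addresses = 2^11 = 2048
Usable hosts = 2048 - 2 (network + broadcast) = 2046

2046


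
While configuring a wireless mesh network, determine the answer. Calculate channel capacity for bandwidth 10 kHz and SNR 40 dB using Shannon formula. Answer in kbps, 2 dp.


Given: B = 10 kHz, SNR = 40 dB
SNR linear = 10^(40/10) = 10000
1 + SNR = 10001
log2(10001) = 13.2878566418
C = 10 * 1000 * 13.2878566418 = 132878.5664 bps
C = 132.878566 kbps -> 132.88 kbps (2 dp)

132.88


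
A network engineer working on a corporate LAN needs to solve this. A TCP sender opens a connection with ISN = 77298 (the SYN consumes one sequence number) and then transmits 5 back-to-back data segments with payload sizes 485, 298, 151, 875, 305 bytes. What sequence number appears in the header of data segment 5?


The SYN occupies sequence number ISN = 77298, so the first data byte is ISN + 1 = 77299.
SEQ of data segment i = (ISN + 1) + sum of payload sizes of segments 1..i-1.
Segment 1: SEQ = 77299, payload = 485 bytes
Segment 2: SEQ = 77784, payload = 298 bytes
Segment 3: SEQ = 78082, payload = 151 bytes
Segment 4: SEQ = 78233, payload = 875 bytes
Segment 5: SEQ = 79108, payload = 305 bytes
SEQ of segment 5 = 77299 + 485 + 298 + 151 + 875 = 79108

79108


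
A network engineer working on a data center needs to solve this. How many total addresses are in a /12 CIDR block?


Given: CIDR prefix /12
Host bits = 32 - 12 = 20
Total addresses = 2^20 = 1048576

1048576


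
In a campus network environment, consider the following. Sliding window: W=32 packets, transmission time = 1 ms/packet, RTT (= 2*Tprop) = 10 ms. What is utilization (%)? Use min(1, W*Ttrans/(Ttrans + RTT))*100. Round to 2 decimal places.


Given: W = 32, Ttrans = 1 ms, RTT = 10 ms (= 2 * Tprop, Tprop = 5 ms)
Cycle time = Ttrans + RTT = 1 + 10 = 11 ms (first packet sent until its ACK returns)
W * Ttrans = 32 * 1 = 32 ms of sending per cycle
W * Ttrans / (Ttrans + RTT) = 32 / 11 = 2.909091
U = min(1, 2.909091) = 1.000000
U% = 100.00%

100.00


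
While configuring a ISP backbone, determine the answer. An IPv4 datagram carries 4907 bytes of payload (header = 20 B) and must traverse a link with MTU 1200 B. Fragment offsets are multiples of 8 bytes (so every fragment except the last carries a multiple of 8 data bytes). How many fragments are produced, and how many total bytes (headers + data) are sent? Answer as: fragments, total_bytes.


Max data per non-final fragment = floor((MTU - header)/8)*8 = floor((1200 - 20)/8)*8 = floor(1180/8)*8 = 1176 B
Final fragment needs no 8-byte alignment: it can carry up to MTU - header = 1180 B
Non-final fragments needed = ceil((payload - 1180) / 1176) = ceil(3727/1176) = ceil(3.1692) = 4
Number of fragments = 4 + 1 = 5
Fragment sizes (data): 4 * 1176 B + 203 B (last, 203 <= 1180 OK)
Total bytes sent = payload + n_frags * header = 4907 + 5*20 = 4907 + 100 = 5007 B

5, 5007


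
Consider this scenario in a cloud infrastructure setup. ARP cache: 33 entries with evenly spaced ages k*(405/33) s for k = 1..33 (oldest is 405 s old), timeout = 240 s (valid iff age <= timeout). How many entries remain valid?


Ages are k * 405/33 s for k = 1..33 (spacing = 12.2727 s).
Entry k is valid iff k * 405/33 <= 240 iff k <= 33 * 240 / 405 = 19.5556
n_valid = floor(19.5556) = 19
(n_stale = 33 - 19 = 14)

19


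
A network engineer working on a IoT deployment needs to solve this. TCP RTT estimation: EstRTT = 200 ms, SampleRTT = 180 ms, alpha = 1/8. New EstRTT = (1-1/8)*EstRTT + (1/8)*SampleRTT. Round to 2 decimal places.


Given: EstRTT = 200 ms, SampleRTT = 180 ms, alpha = 1/8
New EstRTT = (1 - alpha) * EstRTT + alpha * SampleRTT
(7/8) * 200 = 175
(1/8) * 180 = 22.5
New EstRTT = 175 + 22.5 = 197.5 ms -> 197.50 ms (2 dp)

197.50


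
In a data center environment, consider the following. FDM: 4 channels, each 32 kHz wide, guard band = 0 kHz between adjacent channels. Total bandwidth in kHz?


Given: 4 channels, 32 kHz each, guard = 0 kHz
Channel bandwidth = 4 * 32 = 128 kHz
Guard bands = 3 gaps * 0 kHz = 0 kHz
Total = 128 + 0 = 128 kHz

128


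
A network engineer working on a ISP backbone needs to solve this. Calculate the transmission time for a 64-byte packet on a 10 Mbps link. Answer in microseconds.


Given: packet = 64 bytes, bandwidth = 10 Mbps
Packet in bits = 64 * 8 = 512 bits
Bandwidth = 10 * 10^6 = 10000000 bps
Time = 512 / 10000000 seconds
Time in us = 512 * 10^6 / 10000000 = 51.2

51.2


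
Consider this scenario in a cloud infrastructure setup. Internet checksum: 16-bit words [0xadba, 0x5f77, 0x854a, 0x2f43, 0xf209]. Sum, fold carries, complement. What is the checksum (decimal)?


Given words: [0xadba, 0x5f77, 0x854a, 0x2f43, 0xf209]
Step 1: Sum all words
Raw sum = 44474 + 24439 + 34122 + 12099 + 61961 = 177095
Step 2: Fold carry: (46023 + 2) = 46025
One's complement = ~46025 & 0xFFFF = 19510

19510


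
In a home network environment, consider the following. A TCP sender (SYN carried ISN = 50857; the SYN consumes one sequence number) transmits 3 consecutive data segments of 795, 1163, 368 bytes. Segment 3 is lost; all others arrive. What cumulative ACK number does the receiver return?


SYN uses sequence number 50857; first data byte = ISN + 1 = 50858.
Segment 1: SEQ = 50858, len = 795 B, covers [50858, 51652]
Segment 2: SEQ = 51653, len = 1163 B, covers [51653, 52815]
Segment 3: SEQ = 52816, len = 368 B, covers [52816, 53183] [LOST]
In-order data received: bytes [50858, 52815] (segments 1..2).
Segment 3 missing -> gap begins at byte 52816.
Cumulative ACK = next expected in-order byte = 50858 + 795 + 1163 = 52816

52816


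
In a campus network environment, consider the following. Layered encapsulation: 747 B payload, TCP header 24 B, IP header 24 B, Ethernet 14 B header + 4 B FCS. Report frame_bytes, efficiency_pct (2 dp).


TCP segment = 747 + 24 = 771 B
IP packet = 771 + 24 = 795 B
Ethernet frame = 795 + 14 + 4 = 813 B
Efficiency = app / frame = 747 / 813 = 0.918819 = 91.8819% -> 91.88% (2 dp)

813, 91.88


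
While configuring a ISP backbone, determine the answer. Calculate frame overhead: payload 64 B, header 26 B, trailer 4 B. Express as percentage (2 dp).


Given: payload = 64 B, header = 26 B, trailer = 4 B
Overhead bytes = header + trailer = 26 + 4 = 30
Total frame = payload + overhead = 64 + 30 = 94
Overhead % = 30 / 94 * 100 = 31.9149% -> 31.91% (2 dp)

31.91


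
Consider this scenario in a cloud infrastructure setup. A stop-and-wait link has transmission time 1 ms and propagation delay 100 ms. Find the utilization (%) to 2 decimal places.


Given: Ttrans = 1 ms, Tprop = 100 ms
RTT = 2 * Tprop = 2 * 100 = 200 ms
U = Ttrans / (Ttrans + RTT)
U = 1 / (1 + 200)
U = 1 / 201 = 0.004975
U% = 0.50%

0.50


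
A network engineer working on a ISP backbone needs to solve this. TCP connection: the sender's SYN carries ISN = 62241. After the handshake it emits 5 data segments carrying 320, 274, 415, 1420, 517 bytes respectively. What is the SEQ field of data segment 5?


The SYN occupies sequence number ISN = 62241, so the first data byte is ISN + 1 = 62242.
SEQ of data segment i = (ISN + 1) + sum of payload sizes of segments 1..i-1.
Segment 1: SEQ = 62242, payload = 320 bytes
Segment 2: SEQ = 62562, payload = 274 bytes
Segment 3: SEQ = 62836, payload = 415 bytes
Segment 4: SEQ = 63251, payload = 1420 bytes
Segment 5: SEQ = 64671, payload = 517 bytes
SEQ of segment 5 = 62242 + 320 + 274 + 415 + 1420 = 64671

64671


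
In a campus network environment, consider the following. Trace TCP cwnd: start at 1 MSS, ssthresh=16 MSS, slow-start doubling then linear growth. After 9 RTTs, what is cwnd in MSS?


RTT 0: cwnd = 1 MSS (initial)
RTT 1: cwnd = 2 MSS (slow start, doubled)
RTT 2: cwnd = 4 MSS (slow start, doubled)
RTT 3: cwnd = 8 MSS (slow start, doubled)
RTT 4: cwnd = 16 MSS (slow start, doubled)
RTT 5: cwnd = 17 MSS (congestion avoidance, +1)
RTT 6: cwnd = 18 MSS (congestion avoidance, +1)
RTT 7: cwnd = 19 MSS (congestion avoidance, +1)
RTT 8: cwnd = 20 MSS (congestion avoidance, +1)
RTT 9: cwnd = 21 MSS (congestion avoidance, +1)

21


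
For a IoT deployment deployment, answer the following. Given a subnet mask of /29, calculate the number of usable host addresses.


Given: subnet mask /29
Host bits = 32 - 29 = 3
Total addresses = 2^3 = 8
Usable hosts = 8 - 2 (network + broadcast) = 6

6


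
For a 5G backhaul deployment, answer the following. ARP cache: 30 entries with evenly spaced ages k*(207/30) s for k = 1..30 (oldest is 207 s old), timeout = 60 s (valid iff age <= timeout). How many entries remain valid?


Ages are k * 207/30 s for k = 1..30 (spacing = 6.9000 s).
Entry k is valid iff k * 207/30 <= 60 iff k <= 30 * 60 / 207 = 8.6957
n_valid = floor(8.6957) = 8
(n_stale = 30 - 8 = 22)

8


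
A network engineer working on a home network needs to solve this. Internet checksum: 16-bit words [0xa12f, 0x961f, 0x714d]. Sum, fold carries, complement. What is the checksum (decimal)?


Given words: [0xa12f, 0x961f, 0x714d]
Step 1: Sum all words
Raw sum = 41263 + 38431 + 29005 = 108699
Step 2: Fold carry: (43163 + 1) = 43164
One's complement = ~43164 & 0xFFFF = 22371

22371


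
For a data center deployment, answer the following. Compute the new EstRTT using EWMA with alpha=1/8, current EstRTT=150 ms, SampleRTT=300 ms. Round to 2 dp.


Given: EstRTT = 150 ms, SampleRTT = 300 ms, alpha = 1/8
New EstRTT = (1 - alpha) * EstRTT + alpha * SampleRTT
(7/8) * 150 = 131.25
(1/8) * 300 = 37.5
New EstRTT = 131.25 + 37.5 = 168.75 ms -> 168.75 ms (2 dp)

168.75


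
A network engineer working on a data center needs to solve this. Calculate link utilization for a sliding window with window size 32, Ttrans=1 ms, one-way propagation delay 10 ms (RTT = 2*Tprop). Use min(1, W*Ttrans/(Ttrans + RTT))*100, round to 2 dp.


Given: W = 32, Ttrans = 1 ms, RTT = 20 ms (= 2 * Tprop, Tprop = 10 ms)
Cycle time = Ttrans + RTT = 1 + 20 = 21 ms (first packet sent until its ACK returns)
W * Ttrans = 32 * 1 = 32 ms of sending per cycle
W * Ttrans / (Ttrans + RTT) = 32 / 21 = 1.523810
U = min(1, 1.523810) = 1.000000
U% = 100.00%

100.00


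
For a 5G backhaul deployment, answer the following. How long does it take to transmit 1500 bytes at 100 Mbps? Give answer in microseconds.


Given: packet = 1500 bytes, bandwidth = 100 Mbps
Packet in bits = 1500 * 8 = 12000 bits
Bandwidth = 100 * 10^6 = 100000000 bps
Time = 12000 / 100000000 seconds
Time in us = 12000 * 10^6 / 100000000 = 120

120


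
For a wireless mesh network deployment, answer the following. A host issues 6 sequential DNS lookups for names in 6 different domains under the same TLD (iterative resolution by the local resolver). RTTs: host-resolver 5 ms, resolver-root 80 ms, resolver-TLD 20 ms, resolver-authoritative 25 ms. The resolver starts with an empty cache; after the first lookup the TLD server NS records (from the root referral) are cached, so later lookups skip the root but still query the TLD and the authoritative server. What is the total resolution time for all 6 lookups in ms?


Lookup 1 (cold cache): local + root + TLD + auth = 5 + 80 + 20 + 25 = 130 ms
Lookups 2..6 (TLD NS cached -> skip root; new domain -> still ask TLD and auth): local + TLD + auth = 5 + 20 + 25 = 50 ms each
Remaining 5 lookups: 5 * 50 = 250 ms
Total = 130 + 250 = 380 ms

380


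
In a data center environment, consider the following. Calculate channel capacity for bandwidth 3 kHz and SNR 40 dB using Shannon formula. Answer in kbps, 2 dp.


Given: B = 3 kHz, SNR = 40 dB
SNR linear = 10^(40/10) = 10000
1 + SNR = 10001
log2(10001) = 13.2878566418
C = 3 * 1000 * 13.2878566418 = 39863.5699 bps
C = 39.863570 kbps -> 39.86 kbps (2 dp)

39.86


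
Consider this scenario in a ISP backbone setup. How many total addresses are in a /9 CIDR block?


Given: CIDR prefix /9
Host bits = 32 - 9 = 23
Total addresses = 2^23 = 8388608

8388608


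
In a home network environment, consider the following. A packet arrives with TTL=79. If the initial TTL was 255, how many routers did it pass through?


Given: initial TTL = 255, received TTL = 79
Hops = initial TTL - received TTL
Hops = 255 - 79 = 176

176


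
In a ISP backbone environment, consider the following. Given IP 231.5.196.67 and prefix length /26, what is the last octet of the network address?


Given: IP = 231.5.196.67, prefix = /26
Subnet mask = 255.255.255.192
Last octet of IP: 67
Last octet of mask: 192
Network last octet = 67 AND 192 = 64

64


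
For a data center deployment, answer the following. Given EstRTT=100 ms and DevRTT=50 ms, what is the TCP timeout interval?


Given: EstRTT = 100 ms, DevRTT = 50 ms
Timeout = EstRTT + 4 * DevRTT
4 * DevRTT = 4 * 50 = 200
Timeout = 100 + 200 = 300 ms

300


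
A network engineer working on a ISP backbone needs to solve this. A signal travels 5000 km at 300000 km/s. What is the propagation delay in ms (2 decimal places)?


Given: distance = 5000 km, speed = 300000 km/s
Delay = distance / speed = 5000 / 300000 seconds
Delay in ms = 5000 * 1000 / 300000
Delay = 16.6667 ms
Rounded to 2 dp = 16.67 ms

16.67


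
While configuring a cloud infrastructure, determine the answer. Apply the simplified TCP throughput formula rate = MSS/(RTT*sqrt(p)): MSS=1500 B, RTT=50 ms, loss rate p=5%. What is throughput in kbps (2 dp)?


Given: MSS = 1500 bytes, RTT = 50 ms, loss = 5%
RTT in seconds = 50 / 1000 = 0.05
Loss rate = 5% = 0.05
sqrt(loss) = sqrt(0.05) = 0.223606797750
Throughput (bytes/s) = 1500 / (0.05 * 0.223606797750) = 134164.0786
Throughput (kbps) = 134164.0786 * 8 / 1000 = 1073.312629 -> 1073.31 kbps (2 dp)

1073.31


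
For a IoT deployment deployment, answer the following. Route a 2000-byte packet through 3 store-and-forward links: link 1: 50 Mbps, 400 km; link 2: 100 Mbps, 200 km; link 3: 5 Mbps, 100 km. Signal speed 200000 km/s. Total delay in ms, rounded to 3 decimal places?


Packet = 2000 bytes = 16000 bits. Store-and-forward: sum (t_trans + t_prop) per link.
Link 1: t_trans = 16000/(50*10^6) s = 0.3200 ms; t_prop = 400/200000 s = 2.0000 ms; subtotal = 2.3200 ms
Link 2: t_trans = 16000/(100*10^6) s = 0.1600 ms; t_prop = 200/200000 s = 1.0000 ms; subtotal = 1.1600 ms
Link 3: t_trans = 16000/(5*10^6) s = 3.2000 ms; t_prop = 100/200000 s = 0.5000 ms; subtotal = 3.7000 ms
End-to-end = 2.3200 + 1.1600 + 3.7000 = 7.1800 ms -> 7.180 ms (3 dp)

7.180


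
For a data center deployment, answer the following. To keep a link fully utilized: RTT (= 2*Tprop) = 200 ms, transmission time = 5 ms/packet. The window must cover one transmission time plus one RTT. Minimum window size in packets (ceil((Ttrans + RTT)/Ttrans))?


Given: Ttrans = 5 ms, RTT = 200 ms (= 2 * Tprop, Tprop = 100 ms)
Time until first ACK returns = Ttrans + RTT = 5 + 200 = 205 ms
Need W * Ttrans >= Ttrans + RTT  ->  W >= (Ttrans + RTT) / Ttrans
(Ttrans + RTT) / Ttrans = 205 / 5 = 41
W_min = ceil(41) = 41

41


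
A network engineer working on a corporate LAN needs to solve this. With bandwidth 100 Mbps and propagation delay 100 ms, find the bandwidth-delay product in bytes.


Given: bandwidth = 100 Mbps, delay = 100 ms
BDP in bits = 100 * 10^6 * 100 / 1000
BDP in bits = 10000000
BDP in bytes = 10000000 / 8 = 1250000

1250000


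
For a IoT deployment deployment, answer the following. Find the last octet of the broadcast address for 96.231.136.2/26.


Given: IP = 96.231.136.2, prefix = /26
Host bits = 32 - 26 = 6
Network last octet = 2 AND mask = 0
Host part size = 2^6 - 1 = 63
Broadcast last octet = 0 OR 63 = 63

63


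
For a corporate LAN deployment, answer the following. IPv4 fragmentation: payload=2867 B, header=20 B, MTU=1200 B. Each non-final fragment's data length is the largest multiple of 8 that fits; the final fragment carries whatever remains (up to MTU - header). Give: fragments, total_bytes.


Max data per non-final fragment = floor((MTU - header)/8)*8 = floor((1200 - 20)/8)*8 = floor(1180/8)*8 = 1176 B
Final fragment needs no 8-byte alignment: it can carry up to MTU - header = 1180 B
Non-final fragments needed = ceil((payload - 1180) / 1176) = ceil(1687/1176) = ceil(1.4345) = 2
Number of fragments = 2 + 1 = 3
Fragment sizes (data): 2 * 1176 B + 515 B (last, 515 <= 1180 OK)
Total bytes sent = payload + n_frags * header = 2867 + 3*20 = 2867 + 60 = 2927 B

3, 2927


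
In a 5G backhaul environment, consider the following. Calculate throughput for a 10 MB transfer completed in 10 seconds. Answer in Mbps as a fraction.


Given: file = 10 MB, time = 10 s
File in Mb = 10 * 8 = 80 Mb
Throughput = 80 / 10 Mbps
Throughput = 8 Mbps

8


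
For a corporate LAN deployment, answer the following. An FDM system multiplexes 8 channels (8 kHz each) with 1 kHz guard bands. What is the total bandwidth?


Given: 8 channels, 8 kHz each, guard = 1 kHz
Channel bandwidth = 8 * 8 = 64 kHz
Guard bands = 7 gaps * 1 kHz = 7 kHz
Total = 64 + 7 = 71 kHz

71


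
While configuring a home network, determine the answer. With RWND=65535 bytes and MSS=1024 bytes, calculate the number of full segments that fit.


Given: RWND = 65535 bytes, MSS = 1024 bytes
Full segments = floor(RWND / MSS)
Full segments = floor(65535 / 1024)
Full segments = floor(63.999) = 63

63


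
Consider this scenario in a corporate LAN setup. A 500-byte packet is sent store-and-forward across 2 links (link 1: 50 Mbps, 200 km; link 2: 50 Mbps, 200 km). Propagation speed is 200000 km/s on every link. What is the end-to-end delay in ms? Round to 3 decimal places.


Packet = 500 bytes = 4000 bits. Store-and-forward: sum (t_trans + t_prop) per link.
Link 1: t_trans = 4000/(50*10^6) s = 0.0800 ms; t_prop = 200/200000 s = 1.0000 ms; subtotal = 1.0800 ms
Link 2: t_trans = 4000/(50*10^6) s = 0.0800 ms; t_prop = 200/200000 s = 1.0000 ms; subtotal = 1.0800 ms
End-to-end = 1.0800 + 1.0800 = 2.1600 ms -> 2.160 ms (3 dp)

2.160


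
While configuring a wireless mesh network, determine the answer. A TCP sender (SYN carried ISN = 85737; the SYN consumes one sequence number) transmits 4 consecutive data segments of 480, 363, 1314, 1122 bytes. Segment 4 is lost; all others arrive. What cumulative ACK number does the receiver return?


SYN uses sequence number 85737; first data byte = ISN + 1 = 85738.
Segment 1: SEQ = 85738, len = 480 B, covers [85738, 86217]
Segment 2: SEQ = 86218, len = 363 B, covers [86218, 86580]
Segment 3: SEQ = 86581, len = 1314 B, covers [86581, 87894]
Segment 4: SEQ = 87895, len = 1122 B, covers [87895, 89016] [LOST]
In-order data received: bytes [85738, 87894] (segments 1..3).
Segment 4 missing -> gap begins at byte 87895.
Cumulative ACK = next expected in-order byte = 85738 + 480 + 363 + 1314 = 87895

87895


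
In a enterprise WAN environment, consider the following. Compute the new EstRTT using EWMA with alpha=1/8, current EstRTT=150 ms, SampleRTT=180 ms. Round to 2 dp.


Given: EstRTT = 150 ms, SampleRTT = 180 ms, alpha = 1/8
New EstRTT = (1 - alpha) * EstRTT + alpha * SampleRTT
(7/8) * 150 = 131.25
(1/8) * 180 = 22.5
New EstRTT = 131.25 + 22.5 = 153.75 ms -> 153.75 ms (2 dp)

153.75


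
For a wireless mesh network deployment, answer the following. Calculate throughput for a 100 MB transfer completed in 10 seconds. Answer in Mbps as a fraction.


Given: file = 100 MB, time = 10 s
File in Mb = 100 * 8 = 800 Mb
Throughput = 800 / 10 Mbps
Throughput = 80 Mbps

80


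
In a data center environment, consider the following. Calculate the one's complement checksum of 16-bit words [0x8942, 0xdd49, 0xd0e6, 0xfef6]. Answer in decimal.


Given words: [0x8942, 0xdd49, 0xd0e6, 0xfef6]
Step 1: Sum all words
Raw sum = 35138 + 56649 + 53478 + 65270 = 210535
Step 2: Fold carry: (13927 + 3) = 13930
One's complement = ~13930 & 0xFFFF = 51605

51605


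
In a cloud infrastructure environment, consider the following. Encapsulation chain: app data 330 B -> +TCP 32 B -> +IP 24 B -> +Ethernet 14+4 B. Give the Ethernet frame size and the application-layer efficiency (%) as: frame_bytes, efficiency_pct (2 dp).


TCP segment = 330 + 32 = 362 B
IP packet = 362 + 24 = 386 B
Ethernet frame = 386 + 14 + 4 = 404 B
Efficiency = app / frame = 330 / 404 = 0.816832 = 81.6832% -> 81.68% (2 dp)

404, 81.68


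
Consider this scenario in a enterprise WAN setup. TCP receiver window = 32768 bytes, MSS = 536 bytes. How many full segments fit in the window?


Given: RWND = 32768 bytes, MSS = 536 bytes
Full segments = floor(RWND / MSS)
Full segments = floor(32768 / 536)
Full segments = floor(61.1343) = 61

61


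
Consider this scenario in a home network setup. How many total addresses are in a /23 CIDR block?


Given: CIDR prefix /23
Host bits = 32 - 23 = 9
Total addresses = 2^9 = 512

512


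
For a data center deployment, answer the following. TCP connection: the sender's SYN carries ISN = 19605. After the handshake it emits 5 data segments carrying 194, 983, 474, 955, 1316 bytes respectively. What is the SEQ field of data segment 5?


The SYN occupies sequence number ISN = 19605, so the first data byte is ISN + 1 = 19606.
SEQ of data segment i = (ISN + 1) + sum of payload sizes of segments 1..i-1.
Segment 1: SEQ = 19606, payload = 194 bytes
Segment 2: SEQ = 19800, payload = 983 bytes
Segment 3: SEQ = 20783, payload = 474 bytes
Segment 4: SEQ = 21257, payload = 955 bytes
Segment 5: SEQ = 22212, payload = 1316 bytes
SEQ of segment 5 = 19606 + 194 + 983 + 474 + 955 = 22212

22212


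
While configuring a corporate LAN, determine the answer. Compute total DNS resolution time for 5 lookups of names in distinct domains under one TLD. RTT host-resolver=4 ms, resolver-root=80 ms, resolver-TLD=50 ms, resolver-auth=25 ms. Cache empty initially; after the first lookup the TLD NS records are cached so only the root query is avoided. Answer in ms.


Lookup 1 (cold cache): local + root + TLD + auth = 4 + 80 + 50 + 25 = 159 ms
Lookups 2..5 (TLD NS cached -> skip root; new domain -> still ask TLD and auth): local + TLD + auth = 4 + 50 + 25 = 79 ms each
Remaining 4 lookups: 4 * 79 = 316 ms
Total = 159 + 316 = 475 ms

475


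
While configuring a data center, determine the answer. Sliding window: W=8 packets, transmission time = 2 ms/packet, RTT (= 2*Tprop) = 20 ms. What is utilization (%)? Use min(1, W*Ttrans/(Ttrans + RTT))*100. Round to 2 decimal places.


Given: W = 8, Ttrans = 2 ms, RTT = 20 ms (= 2 * Tprop, Tprop = 10 ms)
Cycle time = Ttrans + RTT = 2 + 20 = 22 ms (first packet sent until its ACK returns)
W * Ttrans = 8 * 2 = 16 ms of sending per cycle
W * Ttrans / (Ttrans + RTT) = 16 / 22 = 0.727273
U = min(1, 0.727273) = 0.727273
U% = 72.73%

72.73


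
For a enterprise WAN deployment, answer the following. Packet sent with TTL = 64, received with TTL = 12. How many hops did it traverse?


Given: initial TTL = 64, received TTL = 12
Hops = initial TTL - received TTL
Hops = 64 - 12 = 52

52


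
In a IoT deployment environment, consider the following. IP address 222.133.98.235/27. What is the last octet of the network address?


Given: IP = 222.133.98.235, prefix = /27
Subnet mask = 255.255.255.224
Last octet of IP: 235
Last octet of mask: 224
Network last octet = 235 AND 224 = 224

224


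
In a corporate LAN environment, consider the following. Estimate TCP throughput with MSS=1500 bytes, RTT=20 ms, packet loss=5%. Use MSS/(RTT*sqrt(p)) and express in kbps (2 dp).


Given: MSS = 1500 bytes, RTT = 20 ms, loss = 5%
RTT in seconds = 20 / 1000 = 0.02
Loss rate = 5% = 0.05
sqrt(loss) = sqrt(0.05) = 0.223606797750
Throughput (bytes/s) = 1500 / (0.02 * 0.223606797750) = 335410.1966
Throughput (kbps) = 335410.1966 * 8 / 1000 = 2683.281573 -> 2683.28 kbps (2 dp)

2683.28


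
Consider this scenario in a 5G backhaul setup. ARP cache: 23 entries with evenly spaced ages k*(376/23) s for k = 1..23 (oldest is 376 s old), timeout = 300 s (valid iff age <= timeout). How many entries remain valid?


Ages are k * 376/23 s for k = 1..23 (spacing = 16.3478 s).
Entry k is valid iff k * 376/23 <= 300 iff k <= 23 * 300 / 376 = 18.3511
n_valid = floor(18.3511) = 18
(n_stale = 23 - 18 = 5)

18


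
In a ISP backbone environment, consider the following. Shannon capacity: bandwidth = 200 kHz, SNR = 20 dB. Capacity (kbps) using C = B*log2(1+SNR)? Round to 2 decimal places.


Given: B = 200 kHz, SNR = 20 dB
SNR linear = 10^(20/10) = 100
1 + SNR = 101
log2(101) = 6.6582114828
C = 200 * 1000 * 6.6582114828 = 1331642.2966 bps
C = 1331.642297 kbps -> 1331.64 kbps (2 dp)

1331.64


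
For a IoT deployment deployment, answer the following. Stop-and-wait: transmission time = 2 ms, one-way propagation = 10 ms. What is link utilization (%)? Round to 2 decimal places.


Given: Ttrans = 2 ms, Tprop = 10 ms
RTT = 2 * Tprop = 2 * 10 = 20 ms
U = Ttrans / (Ttrans + RTT)
U = 2 / (2 + 20)
U = 2 / 22 = 0.090909
U% = 9.09%

9.09


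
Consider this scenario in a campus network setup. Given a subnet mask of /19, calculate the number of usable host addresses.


Given: subnet mask /19
Host bits = 32 - 19 = 13
Total addresses = 2^13 = 8192
Usable hosts = 8192 - 2 (network + broadcast) = 8190

8190


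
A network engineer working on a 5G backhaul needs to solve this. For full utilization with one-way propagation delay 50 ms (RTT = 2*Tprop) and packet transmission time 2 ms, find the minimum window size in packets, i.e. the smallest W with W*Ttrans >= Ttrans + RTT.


Given: Ttrans = 2 ms, RTT = 100 ms (= 2 * Tprop, Tprop = 50 ms)
Time until first ACK returns = Ttrans + RTT = 2 + 100 = 102 ms
Need W * Ttrans >= Ttrans + RTT  ->  W >= (Ttrans + RTT) / Ttrans
(Ttrans + RTT) / Ttrans = 102 / 2 = 51
W_min = ceil(51) = 51

51


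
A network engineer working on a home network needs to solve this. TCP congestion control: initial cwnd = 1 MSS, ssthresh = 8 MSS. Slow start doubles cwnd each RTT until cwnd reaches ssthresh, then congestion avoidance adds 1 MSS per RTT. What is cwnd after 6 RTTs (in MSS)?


RTT 0: cwnd = 1 MSS (initial)
RTT 1: cwnd = 2 MSS (slow start, doubled)
RTT 2: cwnd = 4 MSS (slow start, doubled)
RTT 3: cwnd = 8 MSS (slow start, doubled)
RTT 4: cwnd = 9 MSS (congestion avoidance, +1)
RTT 5: cwnd = 10 MSS (congestion avoidance, +1)
RTT 6: cwnd = 11 MSS (congestion avoidance, +1)

11


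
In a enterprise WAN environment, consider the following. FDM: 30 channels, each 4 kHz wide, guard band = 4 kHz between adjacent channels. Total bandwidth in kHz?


Given: 30 channels, 4 kHz each, guard = 4 kHz
Channel bandwidth = 30 * 4 = 120 kHz
Guard bands = 29 gaps * 4 kHz = 116 kHz
Total = 120 + 116 = 236 kHz

236


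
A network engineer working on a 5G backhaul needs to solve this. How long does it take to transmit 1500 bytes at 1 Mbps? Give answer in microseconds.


Given: packet = 1500 bytes, bandwidth = 1 Mbps
Packet in bits = 1500 * 8 = 12000 bits
Bandwidth = 1 * 10^6 = 1000000 bps
Time = 12000 / 1000000 seconds
Time in us = 12000 * 10^6 / 1000000 = 12000

12000


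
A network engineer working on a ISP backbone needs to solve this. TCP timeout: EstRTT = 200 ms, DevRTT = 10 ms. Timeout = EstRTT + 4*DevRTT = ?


Given: EstRTT = 200 ms, DevRTT = 10 ms
Timeout = EstRTT + 4 * DevRTT
4 * DevRTT = 4 * 10 = 40
Timeout = 200 + 40 = 240 ms

240


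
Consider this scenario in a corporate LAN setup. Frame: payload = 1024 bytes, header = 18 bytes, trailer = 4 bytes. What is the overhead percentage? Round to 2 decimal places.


Given: payload = 1024 B, header = 18 B, trailer = 4 B
Overhead bytes = header + trailer = 18 + 4 = 22
Total frame = payload + overhead = 1024 + 22 = 1046
Overhead % = 22 / 1046 * 100 = 2.1033% -> 2.10% (2 dp)

2.10


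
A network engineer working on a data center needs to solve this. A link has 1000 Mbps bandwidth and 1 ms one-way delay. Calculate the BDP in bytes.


Given: bandwidth = 1000 Mbps, delay = 1 ms
BDP in bits = 1000 * 10^6 * 1 / 1000
BDP in bits = 1000000
BDP in bytes = 1000000 / 8 = 125000

125000


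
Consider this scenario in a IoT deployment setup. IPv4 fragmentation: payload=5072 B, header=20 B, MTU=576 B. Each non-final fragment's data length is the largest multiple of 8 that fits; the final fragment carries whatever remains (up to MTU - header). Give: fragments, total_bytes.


Max data per non-final fragment = floor((MTU - header)/8)*8 = floor((576 - 20)/8)*8 = floor(556/8)*8 = 552 B
Final fragment needs no 8-byte alignment: it can carry up to MTU - header = 556 B
Non-final fragments needed = ceil((payload - 556) / 552) = ceil(4516/552) = ceil(8.1812) = 9
Number of fragments = 9 + 1 = 10
Fragment sizes (data): 9 * 552 B + 104 B (last, 104 <= 556 OK)
Total bytes sent = payload + n_frags * header = 5072 + 10*20 = 5072 + 200 = 5272 B

10, 5272


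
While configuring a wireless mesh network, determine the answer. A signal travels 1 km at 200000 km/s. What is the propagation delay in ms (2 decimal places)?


Given: distance = 1 km, speed = 200000 km/s
Delay = distance / speed = 1 / 200000 seconds
Delay in ms = 1 * 1000 / 200000
Delay = 0.0050 ms
Rounded to 2 dp = 0.01 ms

0.01


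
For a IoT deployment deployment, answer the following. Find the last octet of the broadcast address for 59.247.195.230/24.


Given: IP = 59.247.195.230, prefix = /24
Host bits = 32 - 24 = 8
Network last octet = 230 AND mask = 0
Host part size = 2^8 - 1 = 255
Broadcast last octet = 0 OR 255 = 255

255


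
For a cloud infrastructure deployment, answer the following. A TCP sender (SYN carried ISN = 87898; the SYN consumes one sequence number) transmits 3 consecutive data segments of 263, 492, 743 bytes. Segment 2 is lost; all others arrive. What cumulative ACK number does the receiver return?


SYN uses sequence number 87898; first data byte = ISN + 1 = 87899.
Segment 1: SEQ = 87899, len = 263 B, covers [87899, 88161]
Segment 2: SEQ = 88162, len = 492 B, covers [88162, 88653] [LOST]
Segment 3: SEQ = 88654, len = 743 B, covers [88654, 89396]
In-order data received: bytes [87899, 88161] (segments 1..1).
Segment 2 missing -> gap begins at byte 88162; later segments buffered out of order.
Cumulative ACK = next expected in-order byte = 87899 + 263 = 88162

88162


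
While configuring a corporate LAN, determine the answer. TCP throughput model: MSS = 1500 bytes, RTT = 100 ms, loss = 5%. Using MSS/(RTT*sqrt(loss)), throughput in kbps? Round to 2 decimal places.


Given: MSS = 1500 bytes, RTT = 100 ms, loss = 5%
RTT in seconds = 100 / 1000 = 0.1
Loss rate = 5% = 0.05
sqrt(loss) = sqrt(0.05) = 0.223606797750
Throughput (bytes/s) = 1500 / (0.1 * 0.223606797750) = 67082.0393
Throughput (kbps) = 67082.0393 * 8 / 1000 = 536.656315 -> 536.66 kbps (2 dp)

536.66


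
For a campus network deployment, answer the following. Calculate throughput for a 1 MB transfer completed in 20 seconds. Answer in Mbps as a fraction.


Given: file = 1 MB, time = 20 s
File in Mb = 1 * 8 = 8 Mb
Throughput = 8 / 20 Mbps
Throughput = 2/5 Mbps

2/5


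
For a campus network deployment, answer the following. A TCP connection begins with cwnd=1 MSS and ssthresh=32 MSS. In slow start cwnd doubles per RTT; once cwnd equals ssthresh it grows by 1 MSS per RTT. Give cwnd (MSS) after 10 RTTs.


RTT 0: cwnd = 1 MSS (initial)
RTT 1: cwnd = 2 MSS (slow start, doubled)
RTT 2: cwnd = 4 MSS (slow start, doubled)
RTT 3: cwnd = 8 MSS (slow start, doubled)
RTT 4: cwnd = 16 MSS (slow start, doubled)
RTT 5: cwnd = 32 MSS (slow start, doubled)
RTT 6: cwnd = 33 MSS (congestion avoidance, +1)
RTT 7: cwnd = 34 MSS (congestion avoidance, +1)
RTT 8: cwnd = 35 MSS (congestion avoidance, +1)
RTT 9: cwnd = 36 MSS (congestion avoidance, +1)
RTT 10: cwnd = 37 MSS (congestion avoidance, +1)

37


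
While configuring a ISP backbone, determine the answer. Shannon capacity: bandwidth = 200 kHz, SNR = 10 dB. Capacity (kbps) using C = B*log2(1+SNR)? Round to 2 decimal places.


Given: B = 200 kHz, SNR = 10 dB
SNR linear = 10^(10/10) = 10
1 + SNR = 11
log2(11) = 3.4594316186
C = 200 * 1000 * 3.4594316186 = 691886.3237 bps
C = 691.886324 kbps -> 691.89 kbps (2 dp)

691.89


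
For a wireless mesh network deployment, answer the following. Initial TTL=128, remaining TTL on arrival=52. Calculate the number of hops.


Given: initial TTL = 128, received TTL = 52
Hops = initial TTL - received TTL
Hops = 128 - 52 = 76

76


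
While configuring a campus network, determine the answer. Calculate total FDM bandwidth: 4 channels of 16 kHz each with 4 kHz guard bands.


Given: 4 channels, 16 kHz each, guard = 4 kHz
Channel bandwidth = 4 * 16 = 64 kHz
Guard bands = 3 gaps * 4 kHz = 12 kHz
Total = 64 + 12 = 76 kHz

76


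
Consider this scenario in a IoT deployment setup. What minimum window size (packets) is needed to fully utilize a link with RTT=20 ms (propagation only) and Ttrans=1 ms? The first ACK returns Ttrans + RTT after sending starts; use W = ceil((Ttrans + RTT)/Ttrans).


Given: Ttrans = 1 ms, RTT = 20 ms (= 2 * Tprop, Tprop = 10 ms)
Time until first ACK returns = Ttrans + RTT = 1 + 20 = 21 ms
Need W * Ttrans >= Ttrans + RTT  ->  W >= (Ttrans + RTT) / Ttrans
(Ttrans + RTT) / Ttrans = 21 / 1 = 21
W_min = ceil(21) = 21

21


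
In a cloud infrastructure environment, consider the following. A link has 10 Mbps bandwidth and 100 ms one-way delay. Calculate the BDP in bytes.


Given: bandwidth = 10 Mbps, delay = 100 ms
BDP in bits = 10 * 10^6 * 100 / 1000
BDP in bits = 1000000
BDP in bytes = 1000000 / 8 = 125000

125000


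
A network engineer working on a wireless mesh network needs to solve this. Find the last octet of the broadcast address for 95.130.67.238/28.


Given: IP = 95.130.67.238, prefix = /28
Host bits = 32 - 28 = 4
Network last octet = 238 AND mask = 224
Host part size = 2^4 - 1 = 15
Broadcast last octet = 224 OR 15 = 239

239


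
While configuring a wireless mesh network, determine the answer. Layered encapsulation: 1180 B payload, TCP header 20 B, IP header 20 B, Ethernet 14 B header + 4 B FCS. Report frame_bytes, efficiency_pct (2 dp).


TCP segment = 1180 + 20 = 1200 B
IP packet = 1200 + 20 = 1220 B
Ethernet frame = 1220 + 14 + 4 = 1238 B
Efficiency = app / frame = 1180 / 1238 = 0.953150 = 95.3150% -> 95.32% (2 dp)

1238, 95.32


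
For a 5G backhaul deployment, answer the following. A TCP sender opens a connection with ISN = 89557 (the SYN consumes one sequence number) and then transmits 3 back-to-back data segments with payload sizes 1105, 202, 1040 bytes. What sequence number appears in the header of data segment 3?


The SYN occupies sequence number ISN = 89557, so the first data byte is ISN + 1 = 89558.
SEQ of data segment i = (ISN + 1) + sum of payload sizes of segments 1..i-1.
Segment 1: SEQ = 89558, payload = 1105 bytes
Segment 2: SEQ = 90663, payload = 202 bytes
Segment 3: SEQ = 90865, payload = 1040 bytes
SEQ of segment 3 = 89558 + 1105 + 202 = 90865

90865


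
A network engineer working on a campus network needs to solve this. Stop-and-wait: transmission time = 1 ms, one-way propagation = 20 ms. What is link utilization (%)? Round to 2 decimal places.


Given: Ttrans = 1 ms, Tprop = 20 ms
RTT = 2 * Tprop = 2 * 20 = 40 ms
U = Ttrans / (Ttrans + RTT)
U = 1 / (1 + 40)
U = 1 / 41 = 0.02439
U% = 2.44%

2.44


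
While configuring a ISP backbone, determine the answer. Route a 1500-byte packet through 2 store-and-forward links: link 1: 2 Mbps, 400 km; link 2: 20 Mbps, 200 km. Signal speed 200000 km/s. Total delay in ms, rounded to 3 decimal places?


Packet = 1500 bytes = 12000 bits. Store-and-forward: sum (t_trans + t_prop) per link.
Link 1: t_trans = 12000/(2*10^6) s = 6.0000 ms; t_prop = 400/200000 s = 2.0000 ms; subtotal = 8.0000 ms
Link 2: t_trans = 12000/(20*10^6) s = 0.6000 ms; t_prop = 200/200000 s = 1.0000 ms; subtotal = 1.6000 ms
End-to-end = 8.0000 + 1.6000 = 9.6000 ms -> 9.600 ms (3 dp)

9.600


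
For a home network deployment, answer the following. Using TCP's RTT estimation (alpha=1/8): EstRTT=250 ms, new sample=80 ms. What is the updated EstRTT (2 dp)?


Given: EstRTT = 250 ms, SampleRTT = 80 ms, alpha = 1/8
New EstRTT = (1 - alpha) * EstRTT + alpha * SampleRTT
(7/8) * 250 = 218.75
(1/8) * 80 = 10
New EstRTT = 218.75 + 10 = 228.75 ms -> 228.75 ms (2 dp)

228.75


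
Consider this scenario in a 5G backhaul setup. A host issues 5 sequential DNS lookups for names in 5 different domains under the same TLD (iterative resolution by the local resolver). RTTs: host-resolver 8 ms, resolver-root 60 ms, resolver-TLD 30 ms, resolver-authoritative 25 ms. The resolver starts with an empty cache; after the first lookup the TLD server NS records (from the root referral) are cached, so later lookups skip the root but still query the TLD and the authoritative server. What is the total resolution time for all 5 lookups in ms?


Lookup 1 (cold cache): local + root + TLD + auth = 8 + 60 + 30 + 25 = 123 ms
Lookups 2..5 (TLD NS cached -> skip root; new domain -> still ask TLD and auth): local + TLD + auth = 8 + 30 + 25 = 63 ms each
Remaining 4 lookups: 4 * 63 = 252 ms
Total = 123 + 252 = 375 ms

375
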